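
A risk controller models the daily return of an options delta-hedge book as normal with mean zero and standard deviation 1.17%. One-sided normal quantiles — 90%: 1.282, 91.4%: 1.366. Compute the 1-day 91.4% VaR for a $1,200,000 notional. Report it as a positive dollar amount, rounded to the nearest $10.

VaR = z·σ = 1.366 × 1.17% = 1.598%.
On $1,200,000: 0.01598 × $1,200,000 = $19,176.

$19,180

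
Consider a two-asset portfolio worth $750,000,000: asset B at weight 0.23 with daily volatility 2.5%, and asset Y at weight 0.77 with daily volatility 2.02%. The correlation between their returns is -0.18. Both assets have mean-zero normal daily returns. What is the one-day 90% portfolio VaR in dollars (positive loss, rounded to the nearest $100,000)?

$15,000,000

σ_p² = 0.23²·2.5² + 0.77²·2.02² + 2·-0.18·0.23·0.77·2.5·2.02 = 2.4279 (%²).
σ_p = √2.4279 = 1.558%.
At 90%, z = 1.282.
VaR = 1.282 × 1.558% = 1.997%; on $750,000,000 that is $14,977,500.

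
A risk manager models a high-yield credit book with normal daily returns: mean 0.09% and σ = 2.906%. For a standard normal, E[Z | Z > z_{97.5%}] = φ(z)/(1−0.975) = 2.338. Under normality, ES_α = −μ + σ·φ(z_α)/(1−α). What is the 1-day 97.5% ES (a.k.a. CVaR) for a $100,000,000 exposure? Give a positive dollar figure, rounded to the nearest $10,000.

ES = −(0.09%) + 2.906% × 2.338 = 6.704%.
On $100,000,000: 0.06704 × $100,000,000 = $6,704,000.

$6,700,000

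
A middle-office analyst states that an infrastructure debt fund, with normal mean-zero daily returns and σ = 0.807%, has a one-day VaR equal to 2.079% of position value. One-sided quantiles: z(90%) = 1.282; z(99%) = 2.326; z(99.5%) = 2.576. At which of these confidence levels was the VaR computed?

Implied z = VaR/σ = 2.079 / 0.807 = 2.576.
This matches z(99.5%) = 2.576.

99.5%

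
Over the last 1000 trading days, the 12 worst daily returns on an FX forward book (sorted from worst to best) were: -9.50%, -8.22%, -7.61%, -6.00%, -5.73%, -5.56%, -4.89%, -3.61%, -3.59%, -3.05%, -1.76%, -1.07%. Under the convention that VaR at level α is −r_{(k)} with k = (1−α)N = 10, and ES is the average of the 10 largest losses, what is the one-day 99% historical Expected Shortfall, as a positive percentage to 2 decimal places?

5.78%

The 10 worst returns sum to -57.76%.
ES = −(-57.76%) / 10 = 5.776% ≈ 5.78%.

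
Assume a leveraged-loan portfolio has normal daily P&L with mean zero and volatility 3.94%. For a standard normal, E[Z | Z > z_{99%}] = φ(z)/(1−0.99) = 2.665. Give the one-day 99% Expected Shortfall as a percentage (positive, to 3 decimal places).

ES = 3.94% × 2.665 = 10.500%.

10.500%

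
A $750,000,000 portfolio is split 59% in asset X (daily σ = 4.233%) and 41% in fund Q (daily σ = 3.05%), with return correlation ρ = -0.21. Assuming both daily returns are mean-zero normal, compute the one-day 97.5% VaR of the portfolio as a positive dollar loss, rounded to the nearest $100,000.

σ_p² = 0.59²·4.233² + 0.41²·3.05² + 2·-0.21·0.59·0.41·4.233·3.05 = 6.4894 (%²).
σ_p = √6.4894 = 2.547%.
At 97.5%, z = 1.960.
VaR = 1.960 × 2.547% = 4.992%; on $750,000,000 that is $37,440,000.

$37,400,000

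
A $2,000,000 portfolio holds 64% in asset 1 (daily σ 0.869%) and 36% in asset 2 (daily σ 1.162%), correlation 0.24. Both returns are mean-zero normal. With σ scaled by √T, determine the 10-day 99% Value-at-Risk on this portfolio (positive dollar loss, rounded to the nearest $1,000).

σ_p = √(0.64²·0.869² + 0.36²·1.162² + 2·0.24·0.64·0.36·0.869·1.162) = 0.772%.
σ_{10d} = 0.772% × √10 = 2.441%.
z(99%) = 2.326.
VaR = 2.326 × 2.441% = 5.678%; on $2,000,000 that is $113,560.

$114,000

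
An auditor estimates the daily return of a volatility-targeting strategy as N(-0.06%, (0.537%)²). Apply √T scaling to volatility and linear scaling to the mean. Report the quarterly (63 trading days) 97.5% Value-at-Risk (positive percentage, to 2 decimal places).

At 97.5%, z = 1.960.
σ_{63d} = 0.537% × √63 = 4.262%; μ_{63d} = 63 × -0.06% = -3.780%.
VaR = −(-3.780%) + 1.960 × 4.262% = 12.134%.

12.13%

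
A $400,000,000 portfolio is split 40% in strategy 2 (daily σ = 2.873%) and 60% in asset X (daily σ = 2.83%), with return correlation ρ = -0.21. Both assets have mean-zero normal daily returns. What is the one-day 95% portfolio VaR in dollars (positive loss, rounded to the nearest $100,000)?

$12,100,000

σ_p² = 0.4²·2.873² + 0.6²·2.83² + 2·-0.21·0.4·0.6·2.873·2.83 = 3.3843 (%²).
σ_p = √3.3843 = 1.840%.
At 95%, z = 1.645.
VaR = 1.645 × 1.840% = 3.027%; on $400,000,000 that is $12,108,000.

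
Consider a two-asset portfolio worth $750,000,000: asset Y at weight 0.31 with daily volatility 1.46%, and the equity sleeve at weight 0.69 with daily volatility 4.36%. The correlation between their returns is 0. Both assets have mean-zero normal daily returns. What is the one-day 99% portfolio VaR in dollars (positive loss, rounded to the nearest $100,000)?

$53,100,000

σ_p² = 0.31²·1.46² + 0.69²·4.36² + 2·0·0.31·0.69·1.46·4.36 = 9.2553 (%²).
σ_p = √9.2553 = 3.042%.
At 99%, z = 2.326.
VaR = 2.326 × 3.042% = 7.076%; on $750,000,000 that is $53,070,000.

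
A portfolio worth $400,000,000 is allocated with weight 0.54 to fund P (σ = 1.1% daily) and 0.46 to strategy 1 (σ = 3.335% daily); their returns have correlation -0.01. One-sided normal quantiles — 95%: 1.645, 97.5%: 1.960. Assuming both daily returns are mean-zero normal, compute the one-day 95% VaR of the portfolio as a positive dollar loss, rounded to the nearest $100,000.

σ_p² = 0.54²·1.1² + 0.46²·3.335² + 2·-0.01·0.54·0.46·1.1·3.335 = 2.6881 (%²).
σ_p = √2.6881 = 1.640%.
VaR = 1.645 × 1.640% = 2.698%; on $400,000,000 that is $10,792,000.

$10,800,000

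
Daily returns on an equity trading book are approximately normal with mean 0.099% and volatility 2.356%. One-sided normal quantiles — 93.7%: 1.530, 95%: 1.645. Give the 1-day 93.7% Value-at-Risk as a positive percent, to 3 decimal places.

VaR = −μ + z·σ = −(0.099%) + 1.530 × 2.356% = 3.506%.

3.506%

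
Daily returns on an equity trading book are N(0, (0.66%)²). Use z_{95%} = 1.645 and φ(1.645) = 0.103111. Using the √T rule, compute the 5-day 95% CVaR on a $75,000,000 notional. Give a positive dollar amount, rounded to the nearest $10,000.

σ_{5d} = 0.66% × √5 = 1.476%.
ES multiplier = φ(z)/(1−α) = 0.103111/0.05 = 2.062.
ES = 1.476% × 2.062 = 3.044%; on $75,000,000: $2,283,000.

$2,280,000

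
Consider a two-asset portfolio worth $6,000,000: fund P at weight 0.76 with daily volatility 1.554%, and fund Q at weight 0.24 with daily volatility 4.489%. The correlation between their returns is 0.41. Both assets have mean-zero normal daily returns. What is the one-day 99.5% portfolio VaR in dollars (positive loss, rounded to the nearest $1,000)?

σ_p² = 0.76²·1.554² + 0.24²·4.489² + 2·0.41·0.76·0.24·1.554·4.489 = 3.5989 (%²).
σ_p = √3.5989 = 1.897%.
At 99.5%, z = 2.576.
VaR = 2.576 × 1.897% = 4.887%; on $6,000,000 that is $293,220.

$293,000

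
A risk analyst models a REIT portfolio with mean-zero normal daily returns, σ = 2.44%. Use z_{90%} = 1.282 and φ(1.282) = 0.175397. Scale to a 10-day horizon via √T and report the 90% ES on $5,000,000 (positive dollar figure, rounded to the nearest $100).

σ_{10d} = 2.44% × √10 = 7.716%.
ES multiplier = φ(z)/(1−α) = 0.175397/0.1 = 1.754.
ES = 7.716% × 1.754 = 13.534%; on $5,000,000: $676,700.

$676,700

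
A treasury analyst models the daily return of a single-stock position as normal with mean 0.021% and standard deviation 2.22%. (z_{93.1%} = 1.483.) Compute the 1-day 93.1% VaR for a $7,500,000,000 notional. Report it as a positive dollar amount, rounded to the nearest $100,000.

VaR = −μ + z·σ = −(0.021%) + 1.483 × 2.22% = 3.271%.
On $7,500,000,000: 0.03271 × $7,500,000,000 = $245,325,000.

$245,300,000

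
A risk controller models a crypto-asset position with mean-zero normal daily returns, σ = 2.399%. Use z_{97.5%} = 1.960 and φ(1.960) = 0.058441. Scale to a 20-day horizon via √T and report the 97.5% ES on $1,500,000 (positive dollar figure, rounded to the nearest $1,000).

$376,000

σ_{20d} = 2.399% × √20 = 10.729%.
ES multiplier = φ(z)/(1−α) = 0.058441/0.025 = 2.338.
ES = 10.729% × 2.338 = 25.084%; on $1,500,000: $376,260.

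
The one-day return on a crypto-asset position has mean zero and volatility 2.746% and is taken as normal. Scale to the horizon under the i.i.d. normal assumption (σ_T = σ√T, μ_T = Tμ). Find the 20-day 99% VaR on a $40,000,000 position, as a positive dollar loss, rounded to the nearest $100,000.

At 99%, z = 2.326.
σ_{20d} = 2.746% × √20 = 12.280%.
VaR = 2.326 × 12.280% = 28.563%.
On $40,000,000: 0.28563 × $40,000,000 = $11,425,200.

$11,400,000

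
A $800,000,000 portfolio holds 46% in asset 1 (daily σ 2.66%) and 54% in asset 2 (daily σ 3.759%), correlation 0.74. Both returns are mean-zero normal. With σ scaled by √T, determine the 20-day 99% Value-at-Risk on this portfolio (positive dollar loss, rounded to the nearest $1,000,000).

$254,000,000

σ_p = √(0.46²·2.66² + 0.54²·3.759² + 2·0.74·0.46·0.54·2.66·3.759) = 3.049%.
σ_{20d} = 3.049% × √20 = 13.636%.
z(99%) = 2.326.
VaR = 2.326 × 13.636% = 31.717%; on $800,000,000 that is $253,736,000.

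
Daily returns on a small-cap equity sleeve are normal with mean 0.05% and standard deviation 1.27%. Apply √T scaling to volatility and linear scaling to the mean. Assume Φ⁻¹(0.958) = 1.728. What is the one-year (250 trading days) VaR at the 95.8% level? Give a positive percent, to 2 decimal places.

σ_{250d} = 1.27% × √250 = 20.080%; μ_{250d} = 250 × 0.05% = 12.500%.
VaR = −(12.500%) + 1.728 × 20.080% = 22.198%.

22.20%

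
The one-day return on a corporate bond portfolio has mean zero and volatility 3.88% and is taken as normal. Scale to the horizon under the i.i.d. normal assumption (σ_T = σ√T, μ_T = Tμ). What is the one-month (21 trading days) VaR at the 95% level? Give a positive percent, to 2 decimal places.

29.25%

At 95%, z = 1.645.
σ_{21d} = 3.88% × √21 = 17.780%.
VaR = 1.645 × 17.780% = 29.248%.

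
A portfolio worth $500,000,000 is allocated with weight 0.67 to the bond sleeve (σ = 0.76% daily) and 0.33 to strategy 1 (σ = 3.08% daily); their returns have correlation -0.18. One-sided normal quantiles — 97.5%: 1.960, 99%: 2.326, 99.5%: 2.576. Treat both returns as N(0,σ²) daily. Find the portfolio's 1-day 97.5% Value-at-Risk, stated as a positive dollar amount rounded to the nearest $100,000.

$10,300,000

σ_p² = 0.67²·0.76² + 0.33²·3.08² + 2·-0.18·0.67·0.33·0.76·3.08 = 1.1060 (%²).
σ_p = √1.1060 = 1.052%.
VaR = 1.960 × 1.052% = 2.062%; on $500,000,000 that is $10,310,000.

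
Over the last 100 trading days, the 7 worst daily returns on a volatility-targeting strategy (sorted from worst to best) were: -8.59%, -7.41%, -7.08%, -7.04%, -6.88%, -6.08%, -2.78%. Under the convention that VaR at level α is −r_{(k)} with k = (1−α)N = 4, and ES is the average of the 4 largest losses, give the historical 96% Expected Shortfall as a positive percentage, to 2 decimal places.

7.53%

The 4 worst returns sum to -30.12%.
ES = −(-30.12%) / 4 = 7.53%.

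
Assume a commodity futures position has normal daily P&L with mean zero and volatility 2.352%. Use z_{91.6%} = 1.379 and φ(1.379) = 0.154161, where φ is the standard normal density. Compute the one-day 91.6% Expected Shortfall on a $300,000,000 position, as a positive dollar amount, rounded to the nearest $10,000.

$12,950,000

Tail multiplier: φ(z)/(1−α) = 0.154161 / 0.084 = 1.835.
ES = 2.352% × 1.835 = 4.316%.
On $300,000,000: 0.04316 × $300,000,000 = $12,948,000.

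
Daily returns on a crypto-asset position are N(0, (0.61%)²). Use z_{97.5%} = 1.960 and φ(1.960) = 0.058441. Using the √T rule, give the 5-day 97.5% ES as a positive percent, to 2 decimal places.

σ_{5d} = 0.61% × √5 = 1.364%.
ES multiplier = φ(z)/(1−α) = 0.058441/0.025 = 2.338.
ES = 1.364% × 2.338 = 3.189%.

3.19%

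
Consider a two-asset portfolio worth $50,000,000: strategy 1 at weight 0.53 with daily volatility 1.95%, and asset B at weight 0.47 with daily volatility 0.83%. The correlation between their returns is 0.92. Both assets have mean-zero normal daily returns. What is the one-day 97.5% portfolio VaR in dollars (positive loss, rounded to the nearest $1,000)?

$1,373,000

σ_p² = 0.53²·1.95² + 0.47²·0.83² + 2·0.92·0.53·0.47·1.95·0.83 = 1.9621 (%²).
σ_p = √1.9621 = 1.401%.
At 97.5%, z = 1.960.
VaR = 1.960 × 1.401% = 2.746%; on $50,000,000 that is $1,373,000.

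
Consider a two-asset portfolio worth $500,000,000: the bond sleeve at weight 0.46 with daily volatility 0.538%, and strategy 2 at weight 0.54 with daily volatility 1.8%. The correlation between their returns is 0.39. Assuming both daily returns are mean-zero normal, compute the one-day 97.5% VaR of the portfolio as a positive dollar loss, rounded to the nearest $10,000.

σ_p² = 0.46²·0.538² + 0.54²·1.8² + 2·0.39·0.46·0.54·0.538·1.8 = 1.1937 (%²).
σ_p = √1.1937 = 1.093%.
At 97.5%, z = 1.960.
VaR = 1.960 × 1.093% = 2.142%; on $500,000,000 that is $10,710,000.

$10,710,000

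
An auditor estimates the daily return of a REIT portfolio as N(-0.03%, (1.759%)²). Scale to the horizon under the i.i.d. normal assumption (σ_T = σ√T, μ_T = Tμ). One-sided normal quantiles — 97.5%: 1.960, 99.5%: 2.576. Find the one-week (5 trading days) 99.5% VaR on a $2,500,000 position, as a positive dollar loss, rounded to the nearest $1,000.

σ_{5d} = 1.759% × √5 = 3.933%; μ_{5d} = 5 × -0.03% = -0.150%.
VaR = −(-0.150%) + 2.576 × 3.933% = 10.281%.
On $2,500,000: 0.10281 × $2,500,000 = $257,025.

$257,000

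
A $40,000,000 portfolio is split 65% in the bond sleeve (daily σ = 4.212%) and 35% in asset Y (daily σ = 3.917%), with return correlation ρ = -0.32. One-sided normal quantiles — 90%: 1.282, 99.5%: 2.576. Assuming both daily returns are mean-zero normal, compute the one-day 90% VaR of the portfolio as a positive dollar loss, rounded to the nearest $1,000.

σ_p² = 0.65²·4.212² + 0.35²·3.917² + 2·-0.32·0.65·0.35·4.212·3.917 = 6.9729 (%²).
σ_p = √6.9729 = 2.641%.
VaR = 1.282 × 2.641% = 3.386%; on $40,000,000 that is $1,354,400.

$1,354,000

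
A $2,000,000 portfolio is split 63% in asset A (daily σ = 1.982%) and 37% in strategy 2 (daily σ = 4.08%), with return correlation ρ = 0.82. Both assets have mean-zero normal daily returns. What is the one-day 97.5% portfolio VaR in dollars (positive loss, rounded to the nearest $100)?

σ_p² = 0.63²·1.982² + 0.37²·4.08² + 2·0.82·0.63·0.37·1.982·4.08 = 6.9294 (%²).
σ_p = √6.9294 = 2.632%.
At 97.5%, z = 1.960.
VaR = 1.960 × 2.632% = 5.159%; on $2,000,000 that is $103,180.

$103,200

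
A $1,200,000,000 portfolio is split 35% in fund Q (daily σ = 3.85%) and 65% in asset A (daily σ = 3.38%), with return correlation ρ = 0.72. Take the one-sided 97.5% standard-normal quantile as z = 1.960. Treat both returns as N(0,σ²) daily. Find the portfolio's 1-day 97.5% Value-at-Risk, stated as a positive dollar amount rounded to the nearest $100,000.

σ_p² = 0.35²·3.85² + 0.65²·3.38² + 2·0.72·0.35·0.65·3.85·3.38 = 10.9056 (%²).
σ_p = √10.9056 = 3.302%.
VaR = 1.960 × 3.302% = 6.472%; on $1,200,000,000 that is $77,664,000.

$77,700,000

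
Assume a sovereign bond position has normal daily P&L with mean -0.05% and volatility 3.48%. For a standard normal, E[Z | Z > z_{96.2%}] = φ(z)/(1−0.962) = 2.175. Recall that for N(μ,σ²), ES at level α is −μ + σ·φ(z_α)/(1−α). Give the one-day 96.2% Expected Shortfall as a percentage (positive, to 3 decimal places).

7.619%

ES = −(-0.05%) + 3.48% × 2.175 = 7.619%.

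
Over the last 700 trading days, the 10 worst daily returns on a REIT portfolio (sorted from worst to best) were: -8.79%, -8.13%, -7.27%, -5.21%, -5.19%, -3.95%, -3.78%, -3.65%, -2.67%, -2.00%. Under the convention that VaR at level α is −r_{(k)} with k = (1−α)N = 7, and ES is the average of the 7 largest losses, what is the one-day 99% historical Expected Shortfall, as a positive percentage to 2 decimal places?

6.05%

The 7 worst returns sum to -42.32%.
ES = −(-42.32%) / 7 = 6.0457…% ≈ 6.05%.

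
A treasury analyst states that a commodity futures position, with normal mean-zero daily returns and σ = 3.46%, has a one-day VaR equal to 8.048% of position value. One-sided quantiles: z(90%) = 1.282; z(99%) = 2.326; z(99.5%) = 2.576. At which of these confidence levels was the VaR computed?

Implied z = VaR/σ = 8.048 / 3.46 = 2.326.
This matches z(99%) = 2.326.

99%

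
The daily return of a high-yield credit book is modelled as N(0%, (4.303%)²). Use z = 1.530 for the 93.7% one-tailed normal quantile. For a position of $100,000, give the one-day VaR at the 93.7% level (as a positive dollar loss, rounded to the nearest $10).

VaR = z·σ = 1.530 × 4.303% = 6.584%.
On $100,000: 0.06584 × $100,000 = $6,584.

$6,580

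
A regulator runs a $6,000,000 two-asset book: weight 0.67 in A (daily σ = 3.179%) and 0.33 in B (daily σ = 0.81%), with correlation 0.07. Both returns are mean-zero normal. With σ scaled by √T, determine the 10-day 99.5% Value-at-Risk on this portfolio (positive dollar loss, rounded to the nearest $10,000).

σ_p = √(0.67²·3.179² + 0.33²·0.81² + 2·0.07·0.67·0.33·3.179·0.81) = 2.165%.
σ_{10d} = 2.165% × √10 = 6.846%.
z(99.5%) = 2.576.
VaR = 2.576 × 6.846% = 17.635%; on $6,000,000 that is $1,058,100.

$1,060,000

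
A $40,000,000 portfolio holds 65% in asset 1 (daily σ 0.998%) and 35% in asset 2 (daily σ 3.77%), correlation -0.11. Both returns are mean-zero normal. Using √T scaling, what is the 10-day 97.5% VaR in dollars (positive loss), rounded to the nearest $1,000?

σ_p = √(0.65²·0.998² + 0.35²·3.77² + 2·-0.11·0.65·0.35·0.998·3.77) = 1.405%.
σ_{10d} = 1.405% × √10 = 4.443%.
z(97.5%) = 1.960.
VaR = 1.960 × 4.443% = 8.708%; on $40,000,000 that is $3,483,200.

$3,483,000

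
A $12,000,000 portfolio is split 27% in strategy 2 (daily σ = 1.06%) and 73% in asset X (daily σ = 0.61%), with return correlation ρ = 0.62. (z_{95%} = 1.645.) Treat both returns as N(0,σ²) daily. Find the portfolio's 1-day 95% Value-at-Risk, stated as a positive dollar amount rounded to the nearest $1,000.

σ_p² = 0.27²·1.06² + 0.73²·0.61² + 2·0.62·0.27·0.73·1.06·0.61 = 0.4382 (%²).
σ_p = √0.4382 = 0.662%.
VaR = 1.645 × 0.662% = 1.089%; on $12,000,000 that is $130,680.

$131,000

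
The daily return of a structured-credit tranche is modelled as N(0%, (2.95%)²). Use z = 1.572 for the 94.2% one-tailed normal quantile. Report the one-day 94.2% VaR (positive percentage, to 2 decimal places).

VaR = z·σ = 1.572 × 2.95% = 4.637%.

4.64%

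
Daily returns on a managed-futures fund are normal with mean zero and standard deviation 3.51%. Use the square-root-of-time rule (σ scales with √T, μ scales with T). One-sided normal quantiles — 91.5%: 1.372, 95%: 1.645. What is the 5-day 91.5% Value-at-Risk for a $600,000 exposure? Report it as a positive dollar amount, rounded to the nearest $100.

$64,600

σ_{5d} = 3.51% × √5 = 7.849%.
VaR = 1.372 × 7.849% = 10.769%.
On $600,000: 0.10769 × $600,000 = $64,614.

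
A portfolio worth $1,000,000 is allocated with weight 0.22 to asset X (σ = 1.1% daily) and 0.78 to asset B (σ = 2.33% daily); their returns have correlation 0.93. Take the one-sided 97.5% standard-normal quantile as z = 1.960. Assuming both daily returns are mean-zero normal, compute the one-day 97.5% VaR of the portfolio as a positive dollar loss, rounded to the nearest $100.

σ_p² = 0.22²·1.1² + 0.78²·2.33² + 2·0.93·0.22·0.78·1.1·2.33 = 4.1796 (%²).
σ_p = √4.1796 = 2.044%.
VaR = 1.960 × 2.044% = 4.006%; on $1,000,000 that is $40,060.

$40,100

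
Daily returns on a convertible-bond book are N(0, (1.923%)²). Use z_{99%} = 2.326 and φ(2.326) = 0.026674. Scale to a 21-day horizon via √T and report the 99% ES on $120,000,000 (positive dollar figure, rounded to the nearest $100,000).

$28,200,000

σ_{21d} = 1.923% × √21 = 8.812%.
ES multiplier = φ(z)/(1−α) = 0.026674/0.01 = 2.667.
ES = 8.812% × 2.667 = 23.502%; on $120,000,000: $28,202,400.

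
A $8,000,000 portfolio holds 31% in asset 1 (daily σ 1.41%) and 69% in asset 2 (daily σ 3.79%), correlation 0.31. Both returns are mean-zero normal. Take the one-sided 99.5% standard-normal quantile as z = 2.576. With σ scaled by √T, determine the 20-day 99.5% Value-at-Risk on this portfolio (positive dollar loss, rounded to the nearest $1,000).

$2,564,000

σ_p = √(0.31²·1.41² + 0.69²·3.79² + 2·0.31·0.31·0.69·1.41·3.79) = 2.782%.
σ_{20d} = 2.782% × √20 = 12.441%.
VaR = 2.576 × 12.441% = 32.048%; on $8,000,000 that is $2,563,840.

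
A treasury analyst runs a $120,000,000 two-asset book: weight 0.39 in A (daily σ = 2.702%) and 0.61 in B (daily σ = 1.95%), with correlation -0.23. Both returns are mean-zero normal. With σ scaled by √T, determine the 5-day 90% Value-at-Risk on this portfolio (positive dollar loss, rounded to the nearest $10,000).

$4,800,000

σ_p = √(0.39²·2.702² + 0.61²·1.95² + 2·-0.23·0.39·0.61·2.702·1.95) = 1.396%.
σ_{5d} = 1.396% × √5 = 3.122%.
z(90%) = 1.282.
VaR = 1.282 × 3.122% = 4.002%; on $120,000,000 that is $4,802,400.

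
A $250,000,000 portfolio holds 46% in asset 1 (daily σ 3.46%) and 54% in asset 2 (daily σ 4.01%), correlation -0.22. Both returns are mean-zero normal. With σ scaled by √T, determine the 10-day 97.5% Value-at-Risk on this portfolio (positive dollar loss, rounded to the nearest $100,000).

σ_p = √(0.46²·3.46² + 0.54²·4.01² + 2·-0.22·0.46·0.54·3.46·4.01) = 2.389%.
σ_{10d} = 2.389% × √10 = 7.555%.
z(97.5%) = 1.960.
VaR = 1.960 × 7.555% = 14.808%; on $250,000,000 that is $37,020,000.

$37,000,000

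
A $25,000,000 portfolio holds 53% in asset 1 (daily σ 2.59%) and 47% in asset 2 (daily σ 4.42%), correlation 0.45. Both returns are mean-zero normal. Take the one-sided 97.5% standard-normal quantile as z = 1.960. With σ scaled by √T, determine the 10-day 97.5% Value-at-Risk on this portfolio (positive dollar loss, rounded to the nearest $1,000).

$4,588,000

σ_p = √(0.53²·2.59² + 0.47²·4.42² + 2·0.45·0.53·0.47·2.59·4.42) = 2.961%.
σ_{10d} = 2.961% × √10 = 9.364%.
VaR = 1.960 × 9.364% = 18.353%; on $25,000,000 that is $4,588,250.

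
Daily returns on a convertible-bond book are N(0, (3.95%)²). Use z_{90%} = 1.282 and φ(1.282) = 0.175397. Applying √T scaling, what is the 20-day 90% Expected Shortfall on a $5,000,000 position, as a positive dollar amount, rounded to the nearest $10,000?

$1,550,000

σ_{20d} = 3.95% × √20 = 17.665%.
ES multiplier = φ(z)/(1−α) = 0.175397/0.1 = 1.754.
ES = 17.665% × 1.754 = 30.984%; on $5,000,000: $1,549,200.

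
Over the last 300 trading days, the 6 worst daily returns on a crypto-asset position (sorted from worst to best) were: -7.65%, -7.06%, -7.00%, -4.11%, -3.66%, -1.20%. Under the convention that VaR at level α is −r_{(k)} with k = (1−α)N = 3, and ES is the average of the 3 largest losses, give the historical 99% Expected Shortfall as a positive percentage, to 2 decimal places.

7.24%

The 3 worst returns sum to -21.71%.
ES = −(-21.71%) / 3 = 7.2366…% ≈ 7.24%.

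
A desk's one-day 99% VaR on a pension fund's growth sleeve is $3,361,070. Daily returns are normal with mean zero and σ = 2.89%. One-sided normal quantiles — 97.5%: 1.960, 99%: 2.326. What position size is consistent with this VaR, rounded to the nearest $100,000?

VaR as a fraction of value: z·σ = 2.326 × 2.89% = 6.72214%.
Position = $3,361,070 / 0.0672214 = $50,000,000.

$50,000,000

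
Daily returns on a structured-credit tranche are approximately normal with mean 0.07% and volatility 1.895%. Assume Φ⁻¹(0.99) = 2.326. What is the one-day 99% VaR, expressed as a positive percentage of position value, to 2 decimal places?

4.34%

VaR = −μ + z·σ = −(0.07%) + 2.326 × 1.895% = 4.338%.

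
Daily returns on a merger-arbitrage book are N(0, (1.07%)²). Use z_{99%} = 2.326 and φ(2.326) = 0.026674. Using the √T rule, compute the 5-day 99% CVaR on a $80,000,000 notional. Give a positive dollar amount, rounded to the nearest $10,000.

σ_{5d} = 1.07% × √5 = 2.393%.
ES multiplier = φ(z)/(1−α) = 0.026674/0.01 = 2.667.
ES = 2.393% × 2.667 = 6.382%; on $80,000,000: $5,105,600.

$5,110,000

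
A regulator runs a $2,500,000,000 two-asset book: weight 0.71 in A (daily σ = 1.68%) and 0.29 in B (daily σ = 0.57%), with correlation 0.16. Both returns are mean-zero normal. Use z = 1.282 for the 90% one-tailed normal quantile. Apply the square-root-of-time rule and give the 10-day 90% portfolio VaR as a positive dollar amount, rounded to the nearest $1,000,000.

σ_p = √(0.71²·1.68² + 0.29²·0.57² + 2·0.16·0.71·0.29·1.68·0.57) = 1.230%.
σ_{10d} = 1.230% × √10 = 3.890%.
VaR = 1.282 × 3.890% = 4.987%; on $2,500,000,000 that is $124,675,000.

$125,000,000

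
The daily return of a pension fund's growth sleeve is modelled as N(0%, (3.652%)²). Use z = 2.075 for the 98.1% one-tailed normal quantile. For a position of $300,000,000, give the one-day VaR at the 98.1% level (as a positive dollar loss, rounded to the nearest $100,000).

$22,700,000

VaR = z·σ = 2.075 × 3.652% = 7.578%.
On $300,000,000: 0.07578 × $300,000,000 = $22,734,000.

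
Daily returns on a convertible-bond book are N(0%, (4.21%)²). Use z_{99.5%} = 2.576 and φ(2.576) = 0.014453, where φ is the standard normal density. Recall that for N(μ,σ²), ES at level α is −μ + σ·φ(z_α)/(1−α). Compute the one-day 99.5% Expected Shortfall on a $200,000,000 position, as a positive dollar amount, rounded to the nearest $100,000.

Tail multiplier: φ(z)/(1−α) = 0.014453 / 0.005 = 2.891.
ES = 4.21% × 2.891 = 12.171%.
On $200,000,000: 0.12171 × $200,000,000 = $24,342,000.

$24,300,000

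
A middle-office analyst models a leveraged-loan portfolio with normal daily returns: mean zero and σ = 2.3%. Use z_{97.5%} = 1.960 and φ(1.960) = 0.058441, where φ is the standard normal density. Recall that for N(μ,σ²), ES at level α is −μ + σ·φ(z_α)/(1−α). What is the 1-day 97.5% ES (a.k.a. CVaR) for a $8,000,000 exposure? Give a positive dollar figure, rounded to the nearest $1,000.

Tail multiplier: φ(z)/(1−α) = 0.058441 / 0.025 = 2.338.
ES = 2.3% × 2.338 = 5.377%.
On $8,000,000: 0.05377 × $8,000,000 = $430,160.

$430,000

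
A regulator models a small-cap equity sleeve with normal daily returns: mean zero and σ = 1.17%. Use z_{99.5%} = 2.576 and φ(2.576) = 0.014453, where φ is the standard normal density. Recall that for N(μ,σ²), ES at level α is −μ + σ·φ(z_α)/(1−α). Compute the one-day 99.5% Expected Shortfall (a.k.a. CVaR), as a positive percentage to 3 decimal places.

3.382%

Tail multiplier: φ(z)/(1−α) = 0.014453 / 0.005 = 2.891.
ES = 1.17% × 2.891 = 3.382%.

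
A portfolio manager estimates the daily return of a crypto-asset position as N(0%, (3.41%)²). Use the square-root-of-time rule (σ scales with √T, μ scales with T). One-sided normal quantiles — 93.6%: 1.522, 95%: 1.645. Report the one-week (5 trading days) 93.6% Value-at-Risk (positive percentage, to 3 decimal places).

11.605%

σ_{5d} = 3.41% × √5 = 7.625%.
VaR = 1.522 × 7.625% = 11.605%.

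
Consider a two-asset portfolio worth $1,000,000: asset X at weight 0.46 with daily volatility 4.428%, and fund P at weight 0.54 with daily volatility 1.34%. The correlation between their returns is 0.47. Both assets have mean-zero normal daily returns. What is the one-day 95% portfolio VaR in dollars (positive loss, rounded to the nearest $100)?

σ_p² = 0.46²·4.428² + 0.54²·1.34² + 2·0.47·0.46·0.54·4.428·1.34 = 6.0579 (%²).
σ_p = √6.0579 = 2.461%.
At 95%, z = 1.645.
VaR = 1.645 × 2.461% = 4.048%; on $1,000,000 that is $40,480.

$40,500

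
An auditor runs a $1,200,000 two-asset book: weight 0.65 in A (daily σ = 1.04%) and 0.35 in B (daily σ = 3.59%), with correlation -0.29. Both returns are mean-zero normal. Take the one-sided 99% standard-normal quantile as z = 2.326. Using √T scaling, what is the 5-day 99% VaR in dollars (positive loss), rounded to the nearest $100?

$77,500

σ_p = √(0.65²·1.04² + 0.35²·3.59² + 2·-0.29·0.65·0.35·1.04·3.59) = 1.242%.
σ_{5d} = 1.242% × √5 = 2.777%.
VaR = 2.326 × 2.777% = 6.459%; on $1,200,000 that is $77,508.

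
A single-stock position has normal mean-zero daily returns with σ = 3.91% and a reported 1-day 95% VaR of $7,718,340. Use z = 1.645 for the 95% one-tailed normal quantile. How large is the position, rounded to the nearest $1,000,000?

VaR as a fraction of value: z·σ = 1.645 × 3.91% = 6.43195%.
Position = $7,718,340 / 0.0643195 = $120,000,000.

$120,000,000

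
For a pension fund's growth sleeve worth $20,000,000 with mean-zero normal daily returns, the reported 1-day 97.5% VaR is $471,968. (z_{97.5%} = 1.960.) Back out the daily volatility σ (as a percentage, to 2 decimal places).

1.20%

VaR as a fraction: $471,968 / $20,000,000 = 2.360%.
σ = VaR / z = 2.360% / 1.960 = 1.204%.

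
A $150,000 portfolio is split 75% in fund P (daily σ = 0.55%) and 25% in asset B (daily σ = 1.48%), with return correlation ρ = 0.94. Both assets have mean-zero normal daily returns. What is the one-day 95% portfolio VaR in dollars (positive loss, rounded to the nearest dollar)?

$1,902

σ_p² = 0.75²·0.55² + 0.25²·1.48² + 2·0.94·0.75·0.25·0.55·1.48 = 0.5940 (%²).
σ_p = √0.5940 = 0.771%.
At 95%, z = 1.645.
VaR = 1.645 × 0.771% = 1.268%; on $150,000 that is $1,902.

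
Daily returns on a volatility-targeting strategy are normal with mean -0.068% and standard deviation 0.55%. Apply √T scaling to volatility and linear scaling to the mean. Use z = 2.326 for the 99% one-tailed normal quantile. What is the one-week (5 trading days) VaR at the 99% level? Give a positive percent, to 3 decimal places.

3.201%

σ_{5d} = 0.55% × √5 = 1.230%; μ_{5d} = 5 × -0.068% = -0.340%.
VaR = −(-0.340%) + 2.326 × 1.230% = 3.201%.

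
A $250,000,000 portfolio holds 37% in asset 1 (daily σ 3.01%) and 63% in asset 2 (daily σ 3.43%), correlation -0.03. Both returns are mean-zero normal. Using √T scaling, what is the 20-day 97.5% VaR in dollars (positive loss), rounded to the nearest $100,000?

σ_p = √(0.37²·3.01² + 0.63²·3.43² + 2·-0.03·0.37·0.63·3.01·3.43) = 2.401%.
σ_{20d} = 2.401% × √20 = 10.738%.
z(97.5%) = 1.960.
VaR = 1.960 × 10.738% = 21.046%; on $250,000,000 that is $52,615,000.

$52,600,000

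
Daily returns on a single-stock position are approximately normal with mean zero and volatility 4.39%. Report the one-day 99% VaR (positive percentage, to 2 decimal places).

10.21%

At 99% one-sided, z = 2.326.
VaR = z·σ = 2.326 × 4.39% = 10.211%.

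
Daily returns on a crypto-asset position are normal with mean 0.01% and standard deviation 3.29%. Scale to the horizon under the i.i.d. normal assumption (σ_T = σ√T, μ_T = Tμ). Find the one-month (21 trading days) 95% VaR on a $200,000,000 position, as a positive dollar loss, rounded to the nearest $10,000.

At 95%, z = 1.645.
σ_{21d} = 3.29% × √21 = 15.077%; μ_{21d} = 21 × 0.01% = 0.210%.
VaR = −(0.210%) + 1.645 × 15.077% = 24.592%.
On $200,000,000: 0.24592 × $200,000,000 = $49,184,000.

$49,180,000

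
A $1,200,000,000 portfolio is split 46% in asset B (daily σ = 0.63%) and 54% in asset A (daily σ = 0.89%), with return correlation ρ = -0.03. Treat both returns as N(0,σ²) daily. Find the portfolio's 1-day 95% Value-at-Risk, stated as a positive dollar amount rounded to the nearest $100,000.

σ_p² = 0.46²·0.63² + 0.54²·0.89² + 2·-0.03·0.46·0.54·0.63·0.89 = 0.3066 (%²).
σ_p = √0.3066 = 0.554%.
At 95%, z = 1.645.
VaR = 1.645 × 0.554% = 0.911%; on $1,200,000,000 that is $10,932,000.

$10,900,000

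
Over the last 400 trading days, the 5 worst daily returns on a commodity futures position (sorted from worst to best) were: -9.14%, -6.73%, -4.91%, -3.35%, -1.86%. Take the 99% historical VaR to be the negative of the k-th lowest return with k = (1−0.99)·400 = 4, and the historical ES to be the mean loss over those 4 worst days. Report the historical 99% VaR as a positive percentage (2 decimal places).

k = 4; the 4th lowest return is -3.35%, so VaR = 3.35%.

3.35%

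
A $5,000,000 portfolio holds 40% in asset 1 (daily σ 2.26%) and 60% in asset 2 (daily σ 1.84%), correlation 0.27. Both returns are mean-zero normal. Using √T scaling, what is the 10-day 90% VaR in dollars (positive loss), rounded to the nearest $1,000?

σ_p = √(0.4²·2.26² + 0.6²·1.84² + 2·0.27·0.4·0.6·2.26·1.84) = 1.605%.
σ_{10d} = 1.605% × √10 = 5.075%.
z(90%) = 1.282.
VaR = 1.282 × 5.075% = 6.506%; on $5,000,000 that is $325,300.

$325,000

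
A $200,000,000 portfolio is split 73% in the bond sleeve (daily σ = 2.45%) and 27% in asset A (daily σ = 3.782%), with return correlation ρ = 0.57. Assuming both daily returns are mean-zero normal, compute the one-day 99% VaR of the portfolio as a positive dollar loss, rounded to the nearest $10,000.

$11,700,000

σ_p² = 0.73²·2.45² + 0.27²·3.782² + 2·0.57·0.73·0.27·2.45·3.782 = 6.3235 (%²).
σ_p = √6.3235 = 2.515%.
At 99%, z = 2.326.
VaR = 2.326 × 2.515% = 5.850%; on $200,000,000 that is $11,700,000.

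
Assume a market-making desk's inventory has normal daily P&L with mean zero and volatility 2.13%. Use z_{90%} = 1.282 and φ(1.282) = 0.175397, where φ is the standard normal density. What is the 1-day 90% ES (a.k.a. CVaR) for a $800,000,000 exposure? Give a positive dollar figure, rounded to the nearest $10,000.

$29,890,000

Tail multiplier: φ(z)/(1−α) = 0.175397 / 0.1 = 1.754.
ES = 2.13% × 1.754 = 3.736%.
On $800,000,000: 0.03736 × $800,000,000 = $29,888,000.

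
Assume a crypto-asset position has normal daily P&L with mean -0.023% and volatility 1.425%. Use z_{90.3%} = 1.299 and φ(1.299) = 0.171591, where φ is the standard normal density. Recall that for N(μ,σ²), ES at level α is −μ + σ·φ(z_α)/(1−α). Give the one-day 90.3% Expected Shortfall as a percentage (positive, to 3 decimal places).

Tail multiplier: φ(z)/(1−α) = 0.171591 / 0.097 = 1.769.
ES = −(-0.023%) + 1.425% × 1.769 = 2.544%.

2.544%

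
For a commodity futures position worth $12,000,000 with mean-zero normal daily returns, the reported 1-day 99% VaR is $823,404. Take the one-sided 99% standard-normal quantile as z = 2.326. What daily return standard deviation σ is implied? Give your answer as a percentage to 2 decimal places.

2.95%

VaR as a fraction: $823,404 / $12,000,000 = 6.862%.
σ = VaR / z = 6.862% / 2.326 = 2.950%.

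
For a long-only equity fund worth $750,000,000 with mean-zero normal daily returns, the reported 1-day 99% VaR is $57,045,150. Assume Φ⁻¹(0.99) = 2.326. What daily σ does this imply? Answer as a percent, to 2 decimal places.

3.27%

VaR as a fraction: $57,045,150 / $750,000,000 = 7.606%.
σ = VaR / z = 7.606% / 2.326 = 3.270%.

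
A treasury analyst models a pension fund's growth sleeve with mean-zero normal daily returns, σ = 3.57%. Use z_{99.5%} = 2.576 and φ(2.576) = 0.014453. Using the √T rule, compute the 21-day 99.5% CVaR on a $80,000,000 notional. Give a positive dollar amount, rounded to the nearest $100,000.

σ_{21d} = 3.57% × √21 = 16.360%.
ES multiplier = φ(z)/(1−α) = 0.014453/0.005 = 2.891.
ES = 16.360% × 2.891 = 47.297%; on $80,000,000: $37,837,600.

$37,800,000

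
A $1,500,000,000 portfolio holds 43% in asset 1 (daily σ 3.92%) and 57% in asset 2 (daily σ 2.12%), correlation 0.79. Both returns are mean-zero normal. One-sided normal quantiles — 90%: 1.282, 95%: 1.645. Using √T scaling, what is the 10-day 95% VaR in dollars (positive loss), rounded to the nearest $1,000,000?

σ_p = √(0.43²·3.92² + 0.57²·2.12² + 2·0.79·0.43·0.57·3.92·2.12) = 2.742%.
σ_{10d} = 2.742% × √10 = 8.671%.
VaR = 1.645 × 8.671% = 14.264%; on $1,500,000,000 that is $213,960,000.

$214,000,000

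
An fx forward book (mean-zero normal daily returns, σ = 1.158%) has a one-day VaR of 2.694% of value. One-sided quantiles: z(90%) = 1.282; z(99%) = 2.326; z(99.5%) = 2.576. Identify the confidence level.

99%

Implied z = VaR/σ = 2.694 / 1.158 = 2.326.
This matches z(99%) = 2.326.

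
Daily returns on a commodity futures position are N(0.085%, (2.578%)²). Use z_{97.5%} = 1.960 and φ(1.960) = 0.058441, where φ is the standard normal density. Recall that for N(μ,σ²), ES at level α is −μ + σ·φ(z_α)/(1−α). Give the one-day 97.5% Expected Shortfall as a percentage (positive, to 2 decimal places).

Tail multiplier: φ(z)/(1−α) = 0.058441 / 0.025 = 2.338.
ES = −(0.085%) + 2.578% × 2.338 = 5.942%.

5.94%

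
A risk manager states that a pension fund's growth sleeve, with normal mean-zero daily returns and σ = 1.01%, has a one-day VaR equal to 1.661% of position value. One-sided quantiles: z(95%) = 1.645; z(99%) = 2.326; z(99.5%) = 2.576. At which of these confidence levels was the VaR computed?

95%

Implied z = VaR/σ = 1.661 / 1.01 = 1.645.
This matches z(95%) = 1.645.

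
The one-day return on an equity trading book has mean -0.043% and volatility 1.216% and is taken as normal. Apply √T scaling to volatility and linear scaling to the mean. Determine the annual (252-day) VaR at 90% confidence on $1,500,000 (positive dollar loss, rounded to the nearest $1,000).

$534,000

At 90%, z = 1.282.
σ_{252d} = 1.216% × √252 = 19.303%; μ_{252d} = 252 × -0.043% = -10.836%.
VaR = −(-10.836%) + 1.282 × 19.303% = 35.582%.
On $1,500,000: 0.35582 × $1,500,000 = $533,730.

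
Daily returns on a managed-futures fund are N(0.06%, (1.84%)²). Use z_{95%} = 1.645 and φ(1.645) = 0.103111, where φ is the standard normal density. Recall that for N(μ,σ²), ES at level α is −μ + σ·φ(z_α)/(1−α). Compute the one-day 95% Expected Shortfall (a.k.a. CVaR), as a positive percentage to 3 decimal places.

3.734%

Tail multiplier: φ(z)/(1−α) = 0.103111 / 0.05 = 2.062.
ES = −(0.06%) + 1.84% × 2.062 = 3.734%.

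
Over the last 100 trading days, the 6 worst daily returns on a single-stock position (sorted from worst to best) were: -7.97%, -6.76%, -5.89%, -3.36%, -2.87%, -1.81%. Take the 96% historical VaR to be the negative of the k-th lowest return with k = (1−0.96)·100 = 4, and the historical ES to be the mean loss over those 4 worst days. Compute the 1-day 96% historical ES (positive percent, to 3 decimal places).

5.995%

The 4 worst returns sum to -23.98%.
ES = −(-23.98%) / 4 = 5.995%.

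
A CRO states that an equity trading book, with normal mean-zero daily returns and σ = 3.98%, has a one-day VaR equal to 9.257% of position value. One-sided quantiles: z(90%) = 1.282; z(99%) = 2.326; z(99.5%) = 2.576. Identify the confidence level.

Implied z = VaR/σ = 9.257 / 3.98 = 2.326.
This matches z(99%) = 2.326.

99%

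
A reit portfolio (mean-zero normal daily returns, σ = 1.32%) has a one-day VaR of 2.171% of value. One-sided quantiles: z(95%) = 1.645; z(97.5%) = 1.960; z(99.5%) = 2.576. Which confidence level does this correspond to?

95%

Implied z = VaR/σ = 2.171 / 1.32 = 1.645.
This matches z(95%) = 1.645.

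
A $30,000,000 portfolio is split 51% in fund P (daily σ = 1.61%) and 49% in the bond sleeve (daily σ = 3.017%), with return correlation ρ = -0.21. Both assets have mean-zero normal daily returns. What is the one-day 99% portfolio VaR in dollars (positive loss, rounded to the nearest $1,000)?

$1,070,000

σ_p² = 0.51²·1.61² + 0.49²·3.017² + 2·-0.21·0.51·0.49·1.61·3.017 = 2.3498 (%²).
σ_p = √2.3498 = 1.533%.
At 99%, z = 2.326.
VaR = 2.326 × 1.533% = 3.566%; on $30,000,000 that is $1,069,800.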